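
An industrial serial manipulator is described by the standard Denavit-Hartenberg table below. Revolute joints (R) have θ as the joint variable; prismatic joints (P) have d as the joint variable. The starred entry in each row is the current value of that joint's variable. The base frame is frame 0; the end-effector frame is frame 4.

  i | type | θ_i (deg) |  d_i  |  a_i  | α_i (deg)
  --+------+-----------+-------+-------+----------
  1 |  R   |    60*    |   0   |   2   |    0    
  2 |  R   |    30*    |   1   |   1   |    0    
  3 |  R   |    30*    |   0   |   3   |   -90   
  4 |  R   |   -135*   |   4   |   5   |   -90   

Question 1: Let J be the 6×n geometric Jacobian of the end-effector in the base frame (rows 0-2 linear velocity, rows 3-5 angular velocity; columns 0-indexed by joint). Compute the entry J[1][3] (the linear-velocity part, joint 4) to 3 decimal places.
axis z_3 = (-0.8660,-0.5000,0.0000); lever o_n−o_3 = (-1.6963,-5.0619,3.5355)
cross product → J_v[:, 3] = (-1.7678,3.0619,3.5355)
J_ω[:, 3] = z_3
entry J[1][3] = 3.0619

3.062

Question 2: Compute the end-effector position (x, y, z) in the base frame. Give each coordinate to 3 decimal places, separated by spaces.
after link 1: o_1 = (1.0000, 1.7321, 0.0000)
after link 2: o_2 = (1.0000, 2.7321, 1.0000)
after link 3: o_3 = (-0.5000, 5.3301, 1.0000)
after link 4: o_4 = (-2.1963, 0.2683, 4.5355)

-2.196 0.268 4.536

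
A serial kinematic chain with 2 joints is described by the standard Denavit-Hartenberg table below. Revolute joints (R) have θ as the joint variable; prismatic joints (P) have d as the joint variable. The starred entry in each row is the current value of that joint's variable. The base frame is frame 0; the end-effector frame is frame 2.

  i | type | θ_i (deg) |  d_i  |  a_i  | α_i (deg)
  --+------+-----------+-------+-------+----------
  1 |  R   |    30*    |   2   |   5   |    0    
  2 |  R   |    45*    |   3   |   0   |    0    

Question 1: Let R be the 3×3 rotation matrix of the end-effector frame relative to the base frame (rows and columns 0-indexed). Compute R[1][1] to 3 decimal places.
End-effector y-axis (col 1 of R) = (-0.9659,0.2588,0.0000)
R[1][1] = 0.2588

0.259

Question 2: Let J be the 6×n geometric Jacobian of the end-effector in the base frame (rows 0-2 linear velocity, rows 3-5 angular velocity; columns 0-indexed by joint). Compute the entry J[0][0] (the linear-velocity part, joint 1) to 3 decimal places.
-2.500

axis z_0 = ẑ; lever o_n−o_0 = (4.3301,2.5000,5.0000)
cross product → J_v[:, 0] = (-2.5000,4.3301,0.0000)
J_ω[:, 0] = z_0
entry J[0][0] = -2.5000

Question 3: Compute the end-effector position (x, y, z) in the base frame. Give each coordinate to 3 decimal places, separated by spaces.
after link 1: o_1 = (4.3301, 2.5000, 2.0000)
after link 2: o_2 = (4.3301, 2.5000, 5.0000)

4.330 2.500 5.000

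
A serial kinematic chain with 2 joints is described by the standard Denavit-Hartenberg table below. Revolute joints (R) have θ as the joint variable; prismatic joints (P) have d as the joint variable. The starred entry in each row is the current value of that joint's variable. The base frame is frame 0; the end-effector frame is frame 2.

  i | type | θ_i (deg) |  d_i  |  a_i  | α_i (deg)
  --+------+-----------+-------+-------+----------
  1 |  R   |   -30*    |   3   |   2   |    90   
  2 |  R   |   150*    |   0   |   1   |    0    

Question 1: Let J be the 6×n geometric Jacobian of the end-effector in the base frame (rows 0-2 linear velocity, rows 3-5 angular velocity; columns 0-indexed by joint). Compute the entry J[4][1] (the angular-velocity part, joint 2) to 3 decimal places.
axis z_1 = (-0.5000,-0.8660,0.0000); lever o_n−o_1 = (-0.7500,0.4330,0.5000)
cross product → J_v[:, 1] = (-0.4330,0.2500,-0.8660)
J_ω[:, 1] = z_1
entry J[4][1] = -0.8660

-0.866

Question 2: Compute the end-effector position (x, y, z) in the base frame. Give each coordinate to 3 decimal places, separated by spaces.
after link 1: o_1 = (1.7321, -1.0000, 3.0000)
after link 2: o_2 = (0.9821, -0.5670, 3.5000)

0.982 -0.567 3.500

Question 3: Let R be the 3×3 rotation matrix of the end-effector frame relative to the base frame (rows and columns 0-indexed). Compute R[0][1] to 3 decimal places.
End-effector y-axis (col 1 of R) = (-0.4330,0.2500,-0.8660)
R[0][1] = -0.4330

-0.433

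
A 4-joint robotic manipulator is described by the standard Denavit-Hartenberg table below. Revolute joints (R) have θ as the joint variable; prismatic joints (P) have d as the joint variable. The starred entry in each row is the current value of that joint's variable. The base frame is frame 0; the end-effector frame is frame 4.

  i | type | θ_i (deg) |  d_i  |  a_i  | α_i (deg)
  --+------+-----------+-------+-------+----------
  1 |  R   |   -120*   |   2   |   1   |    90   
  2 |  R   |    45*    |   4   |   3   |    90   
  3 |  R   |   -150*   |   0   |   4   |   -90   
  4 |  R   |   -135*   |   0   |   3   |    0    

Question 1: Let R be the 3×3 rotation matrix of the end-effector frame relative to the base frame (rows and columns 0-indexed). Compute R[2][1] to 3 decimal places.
-0.933

End-effector y-axis (col 1 of R) = (0.2727,-0.2348,-0.9330)
R[2][1] = -0.9330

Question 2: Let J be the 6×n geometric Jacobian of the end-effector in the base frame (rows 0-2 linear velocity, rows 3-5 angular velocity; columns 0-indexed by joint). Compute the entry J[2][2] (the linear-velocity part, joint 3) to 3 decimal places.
axis z_2 = (-0.3536,-0.6124,-0.7071); lever o_n−o_2 = (0.6387,-0.7724,-2.6505)
cross product → J_v[:, 2] = (1.0769,-1.3887,0.6642)
J_ω[:, 2] = z_2
entry J[2][2] = 0.6642

0.664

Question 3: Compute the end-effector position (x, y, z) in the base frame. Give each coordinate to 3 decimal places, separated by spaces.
-4.386 -1.476 1.471

after link 1: o_1 = (-0.5000, -0.8660, 2.0000)
after link 2: o_2 = (-5.0248, -0.7031, 4.1213)
after link 3: o_3 = (-2.0680, 0.4182, 1.6718)
after link 4: o_4 = (-4.3860, -1.4755, 1.4709)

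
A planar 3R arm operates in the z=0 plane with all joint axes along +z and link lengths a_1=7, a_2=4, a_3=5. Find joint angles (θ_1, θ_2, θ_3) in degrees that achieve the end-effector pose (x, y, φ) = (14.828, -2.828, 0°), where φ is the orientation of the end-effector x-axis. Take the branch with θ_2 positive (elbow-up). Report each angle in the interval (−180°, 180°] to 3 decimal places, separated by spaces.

wrist centre = target − a_3·(cos φ, sin φ) = (9.8280, -2.8280)
cos θ_2 = (104.5872−7²−4²)/(2·7·4) = 0.7069; θ_2 = 45.0156° (elbow-up)
β = atan2(-2.8280,9.8280) = -16.0531°; ψ = atan2(2.8292,9.8277) = 16.0601°
θ_1 = β − ψ = -32.1133°
θ_3 = φ − θ_1 − θ_2 = -12.9024° (wrapped to (-180°,180°])

-32.113 45.016 -12.902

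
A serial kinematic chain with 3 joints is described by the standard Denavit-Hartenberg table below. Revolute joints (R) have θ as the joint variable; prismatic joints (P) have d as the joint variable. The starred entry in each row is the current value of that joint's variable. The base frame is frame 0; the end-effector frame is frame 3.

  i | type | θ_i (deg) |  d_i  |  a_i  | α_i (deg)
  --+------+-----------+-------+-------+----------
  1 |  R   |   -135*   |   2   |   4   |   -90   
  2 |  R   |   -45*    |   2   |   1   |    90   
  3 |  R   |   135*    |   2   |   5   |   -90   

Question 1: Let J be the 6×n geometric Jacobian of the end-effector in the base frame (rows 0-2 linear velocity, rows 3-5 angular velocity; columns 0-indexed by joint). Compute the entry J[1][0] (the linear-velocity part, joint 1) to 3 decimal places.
3.354

axis z_0 = ẑ; lever o_n−o_0 = (3.3536,-4.4749,1.6213)
cross product → J_v[:, 0] = (4.4749,3.3536,-0.0000)
J_ω[:, 0] = z_0
entry J[1][0] = 3.3536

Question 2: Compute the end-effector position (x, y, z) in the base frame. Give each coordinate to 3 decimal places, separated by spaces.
after link 1: o_1 = (-2.8284, -2.8284, 2.0000)
after link 2: o_2 = (-1.9142, -4.7426, 2.7071)
after link 3: o_3 = (3.3536, -4.4749, 1.6213)

3.354 -4.475 1.621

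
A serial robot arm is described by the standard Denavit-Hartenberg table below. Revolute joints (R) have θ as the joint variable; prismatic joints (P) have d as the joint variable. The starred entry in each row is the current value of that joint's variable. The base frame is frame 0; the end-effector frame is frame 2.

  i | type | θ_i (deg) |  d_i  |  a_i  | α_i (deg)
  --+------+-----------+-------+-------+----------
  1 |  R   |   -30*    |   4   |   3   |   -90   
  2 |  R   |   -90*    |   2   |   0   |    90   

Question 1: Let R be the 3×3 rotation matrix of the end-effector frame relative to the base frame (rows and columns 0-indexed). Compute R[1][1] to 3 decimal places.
0.866

End-effector y-axis (col 1 of R) = (0.5000,0.8660,0.0000)
R[1][1] = 0.8660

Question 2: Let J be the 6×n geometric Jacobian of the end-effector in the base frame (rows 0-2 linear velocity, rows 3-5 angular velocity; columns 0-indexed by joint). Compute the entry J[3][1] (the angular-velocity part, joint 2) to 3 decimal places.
0.500

axis z_1 = (0.5000,0.8660,0.0000); lever o_n−o_1 = (1.0000,1.7321,0.0000)
cross product → J_v[:, 1] = (-0.0000,0.0000,-0.0000)
J_ω[:, 1] = z_1
entry J[3][1] = 0.5000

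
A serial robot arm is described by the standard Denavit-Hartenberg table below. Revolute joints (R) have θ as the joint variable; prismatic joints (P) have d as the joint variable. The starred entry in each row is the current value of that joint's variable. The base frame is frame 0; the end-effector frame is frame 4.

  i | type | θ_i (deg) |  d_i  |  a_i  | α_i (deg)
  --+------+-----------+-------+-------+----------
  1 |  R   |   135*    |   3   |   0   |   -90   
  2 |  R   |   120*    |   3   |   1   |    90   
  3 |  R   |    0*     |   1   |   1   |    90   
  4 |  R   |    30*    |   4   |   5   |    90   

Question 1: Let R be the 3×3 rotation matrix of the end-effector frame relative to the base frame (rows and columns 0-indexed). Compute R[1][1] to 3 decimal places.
0.707

End-effector y-axis (col 1 of R) = (0.7071,0.7071,-0.0000)
R[1][1] = 0.7071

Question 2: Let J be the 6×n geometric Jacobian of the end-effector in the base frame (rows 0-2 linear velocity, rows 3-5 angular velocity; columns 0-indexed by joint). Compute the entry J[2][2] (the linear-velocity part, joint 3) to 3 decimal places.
axis z_2 = (-0.6124,0.6124,-0.5000); lever o_n−o_2 = (2.5696,3.0872,-6.3660)
cross product → J_v[:, 2] = (-2.3548,-5.1832,-3.4641)
J_ω[:, 2] = z_2
entry J[2][2] = -3.4641

-3.464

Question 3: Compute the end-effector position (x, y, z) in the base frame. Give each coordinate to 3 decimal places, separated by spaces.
0.802 0.612 -4.232

after link 1: o_1 = (0.0000, 0.0000, 3.0000)
after link 2: o_2 = (-1.7678, -2.4749, 2.1340)
after link 3: o_3 = (-2.0266, -2.2161, 0.7679)
after link 4: o_4 = (0.8018, 0.6124, -4.2321)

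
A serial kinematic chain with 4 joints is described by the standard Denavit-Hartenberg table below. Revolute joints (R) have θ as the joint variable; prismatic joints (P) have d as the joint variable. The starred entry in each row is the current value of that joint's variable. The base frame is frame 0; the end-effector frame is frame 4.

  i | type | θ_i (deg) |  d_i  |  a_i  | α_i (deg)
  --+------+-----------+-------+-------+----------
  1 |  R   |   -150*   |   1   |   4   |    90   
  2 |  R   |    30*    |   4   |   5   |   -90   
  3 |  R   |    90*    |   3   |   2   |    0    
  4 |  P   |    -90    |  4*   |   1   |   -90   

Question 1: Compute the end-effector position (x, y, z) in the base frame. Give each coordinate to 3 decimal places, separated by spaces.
after link 1: o_1 = (-3.4641, -2.0000, 1.0000)
after link 2: o_2 = (-9.2141, -0.7010, 3.5000)
after link 3: o_3 = (-6.9151, -1.6830, 6.0981)
after link 4: o_4 = (-5.9330, -1.1160, 10.0622)

-5.933 -1.116 10.062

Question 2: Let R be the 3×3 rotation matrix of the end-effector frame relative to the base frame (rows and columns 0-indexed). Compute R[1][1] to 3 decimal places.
End-effector y-axis (col 1 of R) = (-0.4330,-0.2500,-0.8660)
R[1][1] = -0.2500

-0.250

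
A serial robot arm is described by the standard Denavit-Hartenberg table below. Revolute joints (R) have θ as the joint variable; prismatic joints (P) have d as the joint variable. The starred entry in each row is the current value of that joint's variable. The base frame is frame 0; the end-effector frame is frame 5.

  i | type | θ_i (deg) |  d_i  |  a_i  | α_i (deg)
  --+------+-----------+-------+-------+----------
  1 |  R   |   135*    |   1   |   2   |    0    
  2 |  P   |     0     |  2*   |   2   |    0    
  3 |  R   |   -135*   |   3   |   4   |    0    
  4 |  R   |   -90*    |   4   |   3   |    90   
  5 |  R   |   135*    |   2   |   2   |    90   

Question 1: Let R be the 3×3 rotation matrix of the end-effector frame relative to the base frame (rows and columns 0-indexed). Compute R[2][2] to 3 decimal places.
0.707

End-effector z-axis (col 2 of R) = (0.0000,-0.7071,0.7071)
R[2][2] = 0.7071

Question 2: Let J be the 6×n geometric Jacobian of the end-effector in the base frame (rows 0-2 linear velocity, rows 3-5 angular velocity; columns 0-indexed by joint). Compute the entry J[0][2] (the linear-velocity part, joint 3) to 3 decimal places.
1.586

axis z_2 = (0.0000,0.0000,1.0000); lever o_n−o_2 = (2.0000,-1.5858,8.4142)
cross product → J_v[:, 2] = (1.5858,2.0000,-0.0000)
J_ω[:, 2] = z_2
entry J[0][2] = 1.5858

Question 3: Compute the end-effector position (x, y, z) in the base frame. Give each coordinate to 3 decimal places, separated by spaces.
-0.828 1.243 11.414

after link 1: o_1 = (-1.4142, 1.4142, 1.0000)
after link 2: o_2 = (-2.8284, 2.8284, 3.0000)
after link 3: o_3 = (1.1716, 2.8284, 6.0000)
after link 4: o_4 = (1.1716, -0.1716, 10.0000)
after link 5: o_5 = (-0.8284, 1.2426, 11.4142)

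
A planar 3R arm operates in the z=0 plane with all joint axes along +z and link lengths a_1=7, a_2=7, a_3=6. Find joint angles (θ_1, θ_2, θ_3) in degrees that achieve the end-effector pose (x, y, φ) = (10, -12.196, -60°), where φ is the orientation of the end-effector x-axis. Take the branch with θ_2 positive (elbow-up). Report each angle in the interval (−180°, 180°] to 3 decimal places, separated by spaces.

wrist centre = target − a_3·(cos φ, sin φ) = (7.0000, -6.9998)
cos θ_2 = (97.9979−7²−7²)/(2·7·7) = -0.0000; θ_2 = 90.0012° (elbow-up)
β = atan2(-6.9998,7.0000) = -44.9994°; ψ = atan2(7.0000,6.9998) = 45.0006°
θ_1 = β − ψ = -90.0000°
θ_3 = φ − θ_1 − θ_2 = -60.0012° (wrapped to (-180°,180°])

-90.000 90.001 -60.001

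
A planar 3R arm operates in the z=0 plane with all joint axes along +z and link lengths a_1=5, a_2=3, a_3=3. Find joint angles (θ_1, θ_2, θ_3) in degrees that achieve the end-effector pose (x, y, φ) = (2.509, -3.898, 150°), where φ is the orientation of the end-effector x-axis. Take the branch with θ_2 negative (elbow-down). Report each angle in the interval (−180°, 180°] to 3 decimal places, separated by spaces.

-30.006 -44.980 -135.015

wrist centre = target − a_3·(cos φ, sin φ) = (5.1071, -5.3980)
cos θ_2 = (55.2206−5²−3²)/(2·5·3) = 0.7074; θ_2 = -44.9799° (elbow-down)
β = atan2(-5.3980,5.1071) = -46.5863°; ψ = atan2(-2.1206,7.1221) = -16.5808°
θ_1 = β − ψ = -30.0055°
θ_3 = φ − θ_1 − θ_2 = -135.0145° (wrapped to (-180°,180°])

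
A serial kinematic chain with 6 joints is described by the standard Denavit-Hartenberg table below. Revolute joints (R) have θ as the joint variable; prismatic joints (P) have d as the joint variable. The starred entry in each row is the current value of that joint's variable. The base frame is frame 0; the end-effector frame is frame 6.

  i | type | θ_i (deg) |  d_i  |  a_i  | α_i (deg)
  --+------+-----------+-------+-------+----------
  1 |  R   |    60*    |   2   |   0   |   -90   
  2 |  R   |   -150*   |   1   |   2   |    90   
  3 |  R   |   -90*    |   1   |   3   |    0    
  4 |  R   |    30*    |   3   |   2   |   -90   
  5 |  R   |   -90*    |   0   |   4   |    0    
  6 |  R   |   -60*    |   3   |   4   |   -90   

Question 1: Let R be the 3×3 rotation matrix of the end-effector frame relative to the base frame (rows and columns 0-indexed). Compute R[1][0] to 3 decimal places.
0.483

End-effector x-axis (col 0 of R) = (-0.5870,0.4833,-0.6495)
R[1][0] = 0.4833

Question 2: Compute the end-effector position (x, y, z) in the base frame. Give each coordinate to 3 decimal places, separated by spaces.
-4.839 -6.846 -4.727

after link 1: o_1 = (0.0000, 0.0000, 2.0000)
after link 2: o_2 = (-1.7321, -1.0000, 3.0000)
after link 3: o_3 = (0.6160, -2.9330, 2.1340)
after link 4: o_4 = (0.9330, -5.8481, 0.0359)
after link 5: o_5 = (-0.0670, -7.5801, -3.4282)
after link 6: o_6 = (-4.8391, -6.8457, -4.7272)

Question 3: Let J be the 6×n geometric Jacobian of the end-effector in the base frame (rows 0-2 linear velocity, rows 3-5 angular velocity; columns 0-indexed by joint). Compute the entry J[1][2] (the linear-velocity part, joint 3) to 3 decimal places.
axis z_2 = (-0.2500,-0.4330,-0.8660); lever o_n−o_2 = (-3.1071,-5.8457,-7.7272)
cross product → J_v[:, 2] = (-1.7165,0.7590,0.1160)
J_ω[:, 2] = z_2
entry J[1][2] = 0.7590

0.759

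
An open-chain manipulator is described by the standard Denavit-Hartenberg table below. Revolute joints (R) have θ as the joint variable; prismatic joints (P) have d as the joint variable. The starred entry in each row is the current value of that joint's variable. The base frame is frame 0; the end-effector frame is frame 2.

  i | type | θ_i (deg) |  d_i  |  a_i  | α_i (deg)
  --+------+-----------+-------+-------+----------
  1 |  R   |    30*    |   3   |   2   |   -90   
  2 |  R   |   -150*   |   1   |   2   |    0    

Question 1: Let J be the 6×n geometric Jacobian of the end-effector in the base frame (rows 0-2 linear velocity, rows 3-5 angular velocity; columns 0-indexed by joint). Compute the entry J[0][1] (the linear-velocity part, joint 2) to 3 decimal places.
axis z_1 = (-0.5000,0.8660,0.0000); lever o_n−o_1 = (-2.0000,0.0000,1.0000)
cross product → J_v[:, 1] = (0.8660,0.5000,1.7321)
J_ω[:, 1] = z_1
entry J[0][1] = 0.8660

0.866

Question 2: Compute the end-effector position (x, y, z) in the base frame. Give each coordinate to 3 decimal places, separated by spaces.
-0.268 1.000 4.000

after link 1: o_1 = (1.7321, 1.0000, 3.0000)
after link 2: o_2 = (-0.2679, 1.0000, 4.0000)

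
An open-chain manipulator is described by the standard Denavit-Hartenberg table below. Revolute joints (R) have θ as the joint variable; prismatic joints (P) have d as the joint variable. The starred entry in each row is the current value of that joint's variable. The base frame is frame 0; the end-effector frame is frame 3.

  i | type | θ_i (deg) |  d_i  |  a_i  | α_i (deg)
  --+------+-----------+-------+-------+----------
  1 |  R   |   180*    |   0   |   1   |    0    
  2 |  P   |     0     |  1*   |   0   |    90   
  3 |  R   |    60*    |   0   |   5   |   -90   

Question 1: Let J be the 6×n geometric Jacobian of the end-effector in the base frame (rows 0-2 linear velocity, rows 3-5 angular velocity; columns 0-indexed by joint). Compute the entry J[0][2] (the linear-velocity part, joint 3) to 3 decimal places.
4.330

axis z_2 = (0.0000,1.0000,0.0000); lever o_n−o_2 = (-2.5000,0.0000,4.3301)
cross product → J_v[:, 2] = (4.3301,-0.0000,2.5000)
J_ω[:, 2] = z_2
entry J[0][2] = 4.3301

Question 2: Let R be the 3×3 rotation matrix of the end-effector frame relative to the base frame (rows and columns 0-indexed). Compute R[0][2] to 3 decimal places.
End-effector z-axis (col 2 of R) = (0.8660,-0.0000,0.5000)
R[0][2] = 0.8660

0.866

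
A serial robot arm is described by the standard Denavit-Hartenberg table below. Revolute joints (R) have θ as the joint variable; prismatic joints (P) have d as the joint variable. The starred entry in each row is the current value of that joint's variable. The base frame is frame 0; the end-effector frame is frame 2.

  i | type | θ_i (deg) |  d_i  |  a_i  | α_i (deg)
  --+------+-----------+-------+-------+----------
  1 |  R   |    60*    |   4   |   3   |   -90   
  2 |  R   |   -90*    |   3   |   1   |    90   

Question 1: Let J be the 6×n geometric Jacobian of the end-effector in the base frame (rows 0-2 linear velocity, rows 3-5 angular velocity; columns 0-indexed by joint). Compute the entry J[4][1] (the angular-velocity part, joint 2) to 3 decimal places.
axis z_1 = (-0.8660,0.5000,0.0000); lever o_n−o_1 = (-2.5981,1.5000,1.0000)
cross product → J_v[:, 1] = (0.5000,0.8660,-0.0000)
J_ω[:, 1] = z_1
entry J[4][1] = 0.5000

0.500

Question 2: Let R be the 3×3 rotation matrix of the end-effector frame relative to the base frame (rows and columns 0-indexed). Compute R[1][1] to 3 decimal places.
End-effector y-axis (col 1 of R) = (-0.8660,0.5000,0.0000)
R[1][1] = 0.5000

0.500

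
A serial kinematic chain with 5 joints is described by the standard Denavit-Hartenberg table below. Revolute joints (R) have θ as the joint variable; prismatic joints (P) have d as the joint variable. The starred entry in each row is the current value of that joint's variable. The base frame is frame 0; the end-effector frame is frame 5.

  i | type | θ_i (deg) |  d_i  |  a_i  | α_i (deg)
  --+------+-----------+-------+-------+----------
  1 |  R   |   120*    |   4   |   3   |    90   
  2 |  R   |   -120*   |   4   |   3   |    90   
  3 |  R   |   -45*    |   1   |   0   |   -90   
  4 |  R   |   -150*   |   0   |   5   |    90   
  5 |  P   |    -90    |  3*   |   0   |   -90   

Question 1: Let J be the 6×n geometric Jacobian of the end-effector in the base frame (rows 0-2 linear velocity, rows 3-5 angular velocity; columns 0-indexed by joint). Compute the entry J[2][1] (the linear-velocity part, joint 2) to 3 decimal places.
-0.220

axis z_1 = (0.8660,0.5000,0.0000); lever o_n−o_1 = (7.1442,3.8709,1.4231)
cross product → J_v[:, 1] = (0.7115,-1.2324,-0.2198)
J_ω[:, 1] = z_1
entry J[2][1] = -0.2198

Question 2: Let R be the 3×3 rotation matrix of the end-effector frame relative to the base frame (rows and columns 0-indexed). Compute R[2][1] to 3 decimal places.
0.127

End-effector y-axis (col 1 of R) = (0.1572,-0.9794,0.1268)
R[2][1] = 0.1268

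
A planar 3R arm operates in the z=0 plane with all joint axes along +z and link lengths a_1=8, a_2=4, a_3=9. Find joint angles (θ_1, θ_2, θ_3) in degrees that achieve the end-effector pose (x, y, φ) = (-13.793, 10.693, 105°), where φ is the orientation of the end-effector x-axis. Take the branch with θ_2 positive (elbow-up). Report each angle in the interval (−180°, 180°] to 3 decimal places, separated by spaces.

wrist centre = target − a_3·(cos φ, sin φ) = (-11.4636, 1.9997)
cos θ_2 = (135.4135−8²−4²)/(2·8·4) = 0.8658; θ_2 = 30.0218° (elbow-up)
β = atan2(1.9997,-11.4636) = 170.1051°; ψ = atan2(2.0013,11.4633) = 9.9031°
θ_1 = β − ψ = 160.2020°
θ_3 = φ − θ_1 − θ_2 = -85.2238° (wrapped to (-180°,180°])

160.202 30.022 -85.224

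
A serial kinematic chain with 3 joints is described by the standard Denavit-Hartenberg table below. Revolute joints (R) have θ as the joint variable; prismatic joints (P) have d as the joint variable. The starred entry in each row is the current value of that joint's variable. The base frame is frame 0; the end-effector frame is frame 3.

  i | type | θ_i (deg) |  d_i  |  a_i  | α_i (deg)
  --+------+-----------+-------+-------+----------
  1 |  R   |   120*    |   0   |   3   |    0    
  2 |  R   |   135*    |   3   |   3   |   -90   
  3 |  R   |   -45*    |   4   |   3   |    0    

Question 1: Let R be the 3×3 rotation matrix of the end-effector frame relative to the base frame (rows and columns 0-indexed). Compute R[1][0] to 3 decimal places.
-0.683

End-effector x-axis (col 0 of R) = (-0.1830,-0.6830,0.7071)
R[1][0] = -0.6830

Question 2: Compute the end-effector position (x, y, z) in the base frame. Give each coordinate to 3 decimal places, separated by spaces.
after link 1: o_1 = (-1.5000, 2.5981, 0.0000)
after link 2: o_2 = (-2.2765, -0.2997, 3.0000)
after link 3: o_3 = (1.0382, -3.3840, 5.1213)

1.038 -3.384 5.121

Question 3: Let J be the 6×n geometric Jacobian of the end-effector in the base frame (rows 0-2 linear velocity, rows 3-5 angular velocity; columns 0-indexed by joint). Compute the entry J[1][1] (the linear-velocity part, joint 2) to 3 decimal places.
axis z_1 = (0.0000,0.0000,1.0000); lever o_n−o_1 = (2.5382,-5.9821,5.1213)
cross product → J_v[:, 1] = (5.9821,2.5382,-0.0000)
J_ω[:, 1] = z_1
entry J[1][1] = 2.5382

2.538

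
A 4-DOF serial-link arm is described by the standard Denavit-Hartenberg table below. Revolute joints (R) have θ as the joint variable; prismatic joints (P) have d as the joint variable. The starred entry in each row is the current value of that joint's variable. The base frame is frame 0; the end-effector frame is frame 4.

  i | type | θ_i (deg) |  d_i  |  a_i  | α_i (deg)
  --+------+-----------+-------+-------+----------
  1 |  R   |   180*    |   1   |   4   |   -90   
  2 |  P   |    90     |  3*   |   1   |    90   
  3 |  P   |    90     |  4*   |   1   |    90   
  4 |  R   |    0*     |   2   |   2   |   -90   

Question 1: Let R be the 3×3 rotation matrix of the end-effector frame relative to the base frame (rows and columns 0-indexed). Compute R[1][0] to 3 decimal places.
-1.000

End-effector x-axis (col 0 of R) = (-0.0000,-1.0000,0.0000)
R[1][0] = -1.0000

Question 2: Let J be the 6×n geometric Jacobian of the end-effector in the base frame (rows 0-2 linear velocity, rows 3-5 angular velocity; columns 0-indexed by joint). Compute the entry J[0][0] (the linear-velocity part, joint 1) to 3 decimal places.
axis z_0 = ẑ; lever o_n−o_0 = (-8.0000,-6.0000,-2.0000)
cross product → J_v[:, 0] = (6.0000,-8.0000,0.0000)
J_ω[:, 0] = z_0
entry J[0][0] = 6.0000

6.000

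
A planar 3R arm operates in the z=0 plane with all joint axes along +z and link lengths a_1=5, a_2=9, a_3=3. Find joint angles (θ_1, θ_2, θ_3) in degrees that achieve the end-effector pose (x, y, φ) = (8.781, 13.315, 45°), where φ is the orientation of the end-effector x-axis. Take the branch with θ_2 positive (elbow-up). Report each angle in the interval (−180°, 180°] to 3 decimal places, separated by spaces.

wrist centre = target − a_3·(cos φ, sin φ) = (6.6597, 11.1937)
cos θ_2 = (169.6498−5²−9²)/(2·5·9) = 0.7072; θ_2 = 44.9908° (elbow-up)
β = atan2(11.1937,6.6597) = 59.2495°; ψ = atan2(6.3629,11.3650) = 29.2433°
θ_1 = β − ψ = 30.0062°
θ_3 = φ − θ_1 − θ_2 = -29.9970° (wrapped to (-180°,180°])

30.006 44.991 -29.997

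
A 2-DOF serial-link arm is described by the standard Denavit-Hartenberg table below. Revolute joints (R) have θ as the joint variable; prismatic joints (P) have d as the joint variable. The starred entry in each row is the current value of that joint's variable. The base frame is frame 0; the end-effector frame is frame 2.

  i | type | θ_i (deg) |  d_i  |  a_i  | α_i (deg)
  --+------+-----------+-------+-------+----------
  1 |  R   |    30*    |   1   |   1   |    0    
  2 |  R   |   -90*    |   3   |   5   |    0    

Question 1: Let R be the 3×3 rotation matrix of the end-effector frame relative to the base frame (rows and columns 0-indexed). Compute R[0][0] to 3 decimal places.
0.500

End-effector x-axis (col 0 of R) = (0.5000,-0.8660,0.0000)
R[0][0] = 0.5000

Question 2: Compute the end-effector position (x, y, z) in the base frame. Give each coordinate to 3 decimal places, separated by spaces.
after link 1: o_1 = (0.8660, 0.5000, 1.0000)
after link 2: o_2 = (3.3660, -3.8301, 4.0000)

3.366 -3.830 4.000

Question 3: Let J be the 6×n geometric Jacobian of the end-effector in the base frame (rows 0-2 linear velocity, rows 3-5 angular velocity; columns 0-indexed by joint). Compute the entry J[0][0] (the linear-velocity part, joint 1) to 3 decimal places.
3.830

axis z_0 = ẑ; lever o_n−o_0 = (3.3660,-3.8301,4.0000)
cross product → J_v[:, 0] = (3.8301,3.3660,-0.0000)
J_ω[:, 0] = z_0
entry J[0][0] = 3.8301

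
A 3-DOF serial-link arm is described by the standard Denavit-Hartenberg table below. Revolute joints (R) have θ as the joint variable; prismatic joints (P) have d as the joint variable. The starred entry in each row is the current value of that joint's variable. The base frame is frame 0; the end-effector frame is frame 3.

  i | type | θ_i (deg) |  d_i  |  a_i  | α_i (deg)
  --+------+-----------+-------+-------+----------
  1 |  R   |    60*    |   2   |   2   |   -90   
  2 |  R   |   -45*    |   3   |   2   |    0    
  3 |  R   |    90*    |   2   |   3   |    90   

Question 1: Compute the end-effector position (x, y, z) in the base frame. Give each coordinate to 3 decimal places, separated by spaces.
-1.562 7.294 1.293

after link 1: o_1 = (1.0000, 1.7321, 2.0000)
after link 2: o_2 = (-0.8910, 4.4568, 3.4142)
after link 3: o_3 = (-1.5624, 7.2939, 1.2929)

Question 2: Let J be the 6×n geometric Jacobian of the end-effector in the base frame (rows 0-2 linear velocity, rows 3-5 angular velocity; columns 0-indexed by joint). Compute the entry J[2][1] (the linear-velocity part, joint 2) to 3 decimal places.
axis z_1 = (-0.8660,0.5000,0.0000); lever o_n−o_1 = (-2.5624,5.5619,-0.7071)
cross product → J_v[:, 1] = (-0.3536,-0.6124,-3.5355)
J_ω[:, 1] = z_1
entry J[2][1] = -3.5355

-3.536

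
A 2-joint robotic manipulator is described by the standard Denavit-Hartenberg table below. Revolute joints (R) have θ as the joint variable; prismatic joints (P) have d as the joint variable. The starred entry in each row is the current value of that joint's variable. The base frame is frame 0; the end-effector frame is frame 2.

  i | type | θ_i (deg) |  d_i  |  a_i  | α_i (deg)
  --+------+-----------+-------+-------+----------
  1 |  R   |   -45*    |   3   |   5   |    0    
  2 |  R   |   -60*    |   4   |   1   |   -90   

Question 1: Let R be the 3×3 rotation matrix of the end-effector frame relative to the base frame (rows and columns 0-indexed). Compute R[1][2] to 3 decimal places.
End-effector z-axis (col 2 of R) = (0.9659,-0.2588,0.0000)
R[1][2] = -0.2588

-0.259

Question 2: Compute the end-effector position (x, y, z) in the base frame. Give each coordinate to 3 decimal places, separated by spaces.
3.277 -4.501 7.000

after link 1: o_1 = (3.5355, -3.5355, 3.0000)
after link 2: o_2 = (3.2767, -4.5015, 7.0000)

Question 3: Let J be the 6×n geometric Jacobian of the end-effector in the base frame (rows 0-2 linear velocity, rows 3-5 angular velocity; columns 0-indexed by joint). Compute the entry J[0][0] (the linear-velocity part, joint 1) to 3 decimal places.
axis z_0 = ẑ; lever o_n−o_0 = (3.2767,-4.5015,7.0000)
cross product → J_v[:, 0] = (4.5015,3.2767,-0.0000)
J_ω[:, 0] = z_0
entry J[0][0] = 4.5015

4.501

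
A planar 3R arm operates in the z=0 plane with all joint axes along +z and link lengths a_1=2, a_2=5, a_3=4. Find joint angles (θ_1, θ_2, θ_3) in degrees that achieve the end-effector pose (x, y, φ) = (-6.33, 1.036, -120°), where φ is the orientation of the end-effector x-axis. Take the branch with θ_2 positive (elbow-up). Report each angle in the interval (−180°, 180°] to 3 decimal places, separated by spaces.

wrist centre = target − a_3·(cos φ, sin φ) = (-4.3300, 4.5001)
cos θ_2 = (38.9998−2²−5²)/(2·2·5) = 0.5000; θ_2 = 60.0006° (elbow-up)
β = atan2(4.5001,-4.3300) = 133.8964°; ψ = atan2(4.3302,4.5000) = 43.8984°
θ_1 = β − ψ = 89.9980°
θ_3 = φ − θ_1 − θ_2 = 90.0013° (wrapped to (-180°,180°])

89.998 60.001 90.001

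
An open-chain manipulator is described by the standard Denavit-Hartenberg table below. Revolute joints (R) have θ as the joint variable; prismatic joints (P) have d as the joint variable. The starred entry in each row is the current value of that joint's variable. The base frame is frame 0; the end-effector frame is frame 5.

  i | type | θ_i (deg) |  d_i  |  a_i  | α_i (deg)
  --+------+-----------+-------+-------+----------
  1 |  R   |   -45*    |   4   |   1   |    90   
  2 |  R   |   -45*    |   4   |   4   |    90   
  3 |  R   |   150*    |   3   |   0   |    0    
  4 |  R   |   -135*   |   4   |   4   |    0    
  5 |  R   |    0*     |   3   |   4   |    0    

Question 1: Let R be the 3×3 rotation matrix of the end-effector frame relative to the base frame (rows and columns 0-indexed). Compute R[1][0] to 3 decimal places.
End-effector x-axis (col 0 of R) = (0.3000,-0.6660,-0.6830)
R[1][0] = -0.6660

-0.666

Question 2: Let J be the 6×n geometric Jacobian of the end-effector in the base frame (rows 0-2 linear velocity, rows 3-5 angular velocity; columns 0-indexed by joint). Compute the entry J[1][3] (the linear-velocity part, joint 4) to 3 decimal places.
-4.429

axis z_3 = (-0.5000,0.5000,-0.7071); lever o_n−o_3 = (-1.1004,-1.8278,-10.4138)
cross product → J_v[:, 3] = (-6.4994,-4.4288,1.4641)
J_ω[:, 3] = z_3
entry J[1][3] = -4.4288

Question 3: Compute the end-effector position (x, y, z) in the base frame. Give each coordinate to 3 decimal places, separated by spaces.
-2.722 -5.863 -11.364

after link 1: o_1 = (0.7071, -0.7071, 4.0000)
after link 2: o_2 = (-0.1213, -5.5355, 1.1716)
after link 3: o_3 = (-1.6213, -4.0355, -0.9497)
after link 4: o_4 = (-2.4215, -4.6994, -6.5102)
after link 5: o_5 = (-2.7217, -5.8633, -11.3636)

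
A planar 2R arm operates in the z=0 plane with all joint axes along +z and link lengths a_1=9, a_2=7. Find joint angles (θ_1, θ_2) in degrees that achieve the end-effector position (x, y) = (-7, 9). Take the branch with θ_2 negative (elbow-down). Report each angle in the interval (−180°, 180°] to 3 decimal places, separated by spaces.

165.750 -90.000

cos θ_2 = (130.0000−9²−7²)/(2·9·7) = 0.0000; θ_2 = -90.0000° (elbow-down)
β = atan2(9.0000,-7.0000) = 127.8750°; ψ = atan2(-7.0000,9.0000) = -37.8750°
θ_1 = β − ψ = 165.7500°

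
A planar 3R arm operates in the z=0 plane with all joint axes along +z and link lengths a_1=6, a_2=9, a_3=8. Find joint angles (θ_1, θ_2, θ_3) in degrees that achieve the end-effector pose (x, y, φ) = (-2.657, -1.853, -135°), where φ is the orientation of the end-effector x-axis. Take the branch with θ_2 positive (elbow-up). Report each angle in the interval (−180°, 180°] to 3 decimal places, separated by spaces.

wrist centre = target − a_3·(cos φ, sin φ) = (2.9999, 3.8039)
cos θ_2 = (23.4684−6²−9²)/(2·6·9) = -0.8660; θ_2 = 150.0009° (elbow-up)
β = atan2(3.8039,2.9999) = 51.7394°; ψ = atan2(4.4999,-1.7943) = 111.7393°
θ_1 = β − ψ = -59.9999°
θ_3 = φ − θ_1 − θ_2 = 134.9990° (wrapped to (-180°,180°])

-60.000 150.001 134.999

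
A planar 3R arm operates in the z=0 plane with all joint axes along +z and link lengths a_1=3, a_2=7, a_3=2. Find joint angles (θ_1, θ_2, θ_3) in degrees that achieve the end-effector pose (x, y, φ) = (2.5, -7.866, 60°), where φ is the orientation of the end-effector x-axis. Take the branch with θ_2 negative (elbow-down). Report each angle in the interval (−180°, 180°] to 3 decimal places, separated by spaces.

-59.999 -30.001 150.000

wrist centre = target − a_3·(cos φ, sin φ) = (1.5000, -9.5981)
cos θ_2 = (94.3726−3²−7²)/(2·3·7) = 0.8660; θ_2 = -30.0013° (elbow-down)
β = atan2(-9.5981,1.5000) = -81.1176°; ψ = atan2(-3.5001,9.0621) = -21.1185°
θ_1 = β − ψ = -59.9990°
θ_3 = φ − θ_1 − θ_2 = 150.0004° (wrapped to (-180°,180°])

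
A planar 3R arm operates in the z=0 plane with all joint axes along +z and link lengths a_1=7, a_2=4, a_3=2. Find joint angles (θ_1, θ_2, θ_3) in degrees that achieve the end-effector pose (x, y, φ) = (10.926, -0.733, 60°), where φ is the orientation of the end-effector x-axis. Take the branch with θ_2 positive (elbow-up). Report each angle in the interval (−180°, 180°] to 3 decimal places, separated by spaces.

wrist centre = target − a_3·(cos φ, sin φ) = (9.9260, -2.4651)
cos θ_2 = (104.6020−7²−4²)/(2·7·4) = 0.7072; θ_2 = 44.9943° (elbow-up)
β = atan2(-2.4651,9.9260) = -13.9468°; ψ = atan2(2.8281,9.8287) = 16.0528°
θ_1 = β − ψ = -29.9997°
θ_3 = φ − θ_1 − θ_2 = 45.0054° (wrapped to (-180°,180°])

-30.000 44.994 45.005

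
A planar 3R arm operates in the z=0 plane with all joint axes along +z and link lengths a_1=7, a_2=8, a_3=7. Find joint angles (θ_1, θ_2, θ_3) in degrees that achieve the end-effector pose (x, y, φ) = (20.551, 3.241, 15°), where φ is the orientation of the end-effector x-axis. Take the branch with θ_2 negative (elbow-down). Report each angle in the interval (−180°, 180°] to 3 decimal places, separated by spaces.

wrist centre = target − a_3·(cos φ, sin φ) = (13.7895, 1.4293)
cos θ_2 = (192.1936−7²−8²)/(2·7·8) = 0.7071; θ_2 = -45.0017° (elbow-down)
β = atan2(1.4293,13.7895) = 5.9175°; ψ = atan2(-5.6570,12.6567) = -24.0827°
θ_1 = β − ψ = 30.0002°
θ_3 = φ − θ_1 − θ_2 = 30.0015° (wrapped to (-180°,180°])

30.000 -45.002 30.001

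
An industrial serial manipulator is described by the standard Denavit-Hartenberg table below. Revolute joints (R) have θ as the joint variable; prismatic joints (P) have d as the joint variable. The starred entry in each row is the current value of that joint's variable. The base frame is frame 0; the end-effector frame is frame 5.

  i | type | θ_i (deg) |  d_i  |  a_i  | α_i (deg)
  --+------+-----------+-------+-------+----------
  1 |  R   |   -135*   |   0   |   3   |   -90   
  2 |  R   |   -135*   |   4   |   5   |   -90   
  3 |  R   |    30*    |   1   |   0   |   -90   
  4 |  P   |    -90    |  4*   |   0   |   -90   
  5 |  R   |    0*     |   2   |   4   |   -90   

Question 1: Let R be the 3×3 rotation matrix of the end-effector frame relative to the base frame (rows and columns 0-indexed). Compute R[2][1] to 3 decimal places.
-0.612

End-effector y-axis (col 1 of R) = (-0.0795,-0.7866,-0.6124)
R[2][1] = -0.6124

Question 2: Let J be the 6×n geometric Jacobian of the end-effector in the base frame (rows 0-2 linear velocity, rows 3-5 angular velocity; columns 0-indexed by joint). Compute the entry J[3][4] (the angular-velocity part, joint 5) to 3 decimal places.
axis z_4 = (0.0795,0.7866,0.6124); lever o_n−o_4 = (-1.8411,-0.4269,4.0532)
cross product → J_v[:, 4] = (3.4495,-1.4495,1.4142)
J_ω[:, 4] = z_4
entry J[3][4] = 0.0795

0.079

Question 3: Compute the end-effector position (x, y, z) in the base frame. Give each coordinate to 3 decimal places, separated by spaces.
-2.583 -1.927 6.882

after link 1: o_1 = (-2.1213, -2.1213, 0.0000)
after link 2: o_2 = (3.2071, -2.4497, 3.5355)
after link 3: o_3 = (2.7071, -2.9497, 4.2426)
after link 4: o_4 = (-0.7424, -1.5003, 2.8284)
after link 5: o_5 = (-2.5835, -1.9271, 6.8816)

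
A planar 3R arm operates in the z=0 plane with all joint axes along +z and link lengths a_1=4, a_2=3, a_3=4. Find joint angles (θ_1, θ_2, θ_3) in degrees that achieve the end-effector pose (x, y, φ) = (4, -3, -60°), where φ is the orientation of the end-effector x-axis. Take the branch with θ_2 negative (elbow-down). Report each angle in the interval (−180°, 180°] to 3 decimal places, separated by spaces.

60.000 -150.000 30.000

wrist centre = target − a_3·(cos φ, sin φ) = (2.0000, 0.4641)
cos θ_2 = (4.2154−4²−3²)/(2·4·3) = -0.8660; θ_2 = -150.0000° (elbow-down)
β = atan2(0.4641,2.0000) = 13.0643°; ψ = atan2(-1.5000,1.4019) = -46.9357°
θ_1 = β − ψ = 60.0000°
θ_3 = φ − θ_1 − θ_2 = 30.0000° (wrapped to (-180°,180°])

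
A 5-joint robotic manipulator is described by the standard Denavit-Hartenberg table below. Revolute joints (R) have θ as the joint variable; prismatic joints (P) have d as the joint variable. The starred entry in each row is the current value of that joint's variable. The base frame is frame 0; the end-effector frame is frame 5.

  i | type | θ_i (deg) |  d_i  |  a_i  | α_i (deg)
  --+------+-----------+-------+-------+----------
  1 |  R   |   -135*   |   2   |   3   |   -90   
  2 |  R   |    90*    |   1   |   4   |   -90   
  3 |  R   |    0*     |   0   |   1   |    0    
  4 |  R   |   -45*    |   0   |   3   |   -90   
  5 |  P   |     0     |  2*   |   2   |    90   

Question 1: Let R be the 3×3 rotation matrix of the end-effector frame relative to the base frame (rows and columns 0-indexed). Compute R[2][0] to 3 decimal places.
End-effector x-axis (col 0 of R) = (0.5000,-0.5000,-0.7071)
R[2][0] = -0.7071

-0.707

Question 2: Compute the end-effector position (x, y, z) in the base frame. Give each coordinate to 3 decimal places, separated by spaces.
0.086 -4.328 -7.950

after link 1: o_1 = (-2.1213, -2.1213, 2.0000)
after link 2: o_2 = (-1.4142, -2.8284, -2.0000)
after link 3: o_3 = (-1.4142, -2.8284, -3.0000)
after link 4: o_4 = (0.0858, -4.3284, -5.1213)
after link 5: o_5 = (0.0858, -4.3284, -7.9497)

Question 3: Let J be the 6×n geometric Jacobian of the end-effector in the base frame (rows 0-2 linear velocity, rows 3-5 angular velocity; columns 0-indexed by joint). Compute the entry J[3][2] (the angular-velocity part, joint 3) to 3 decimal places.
0.707

axis z_2 = (0.7071,0.7071,-0.0000); lever o_n−o_2 = (1.5000,-1.5000,-5.9497)
cross product → J_v[:, 2] = (-4.2071,4.2071,-2.1213)
J_ω[:, 2] = z_2
entry J[3][2] = 0.7071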